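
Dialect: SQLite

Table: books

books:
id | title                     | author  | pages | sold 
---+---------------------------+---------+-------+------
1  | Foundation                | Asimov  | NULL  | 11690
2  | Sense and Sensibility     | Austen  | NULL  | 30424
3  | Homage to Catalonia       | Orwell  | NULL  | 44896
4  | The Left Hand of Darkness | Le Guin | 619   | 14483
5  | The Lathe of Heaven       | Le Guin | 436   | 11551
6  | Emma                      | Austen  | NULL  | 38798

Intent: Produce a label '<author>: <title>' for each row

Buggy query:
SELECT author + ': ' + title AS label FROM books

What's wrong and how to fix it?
Bug: '+' is numeric addition; on text columns SQLite converts them to 0 instead of concatenating

Fix: Replace + with || to concatenate text

Corrected query:
SELECT author || ': ' || title AS label FROM books

Result:
label                             
----------------------------------
Asimov: Foundation                
Austen: Sense and Sensibility     
Orwell: Homage to Catalonia       
Le Guin: The Left Hand of Darkness
Le Guin: The Lathe of Heaven      
Austen: Emma                      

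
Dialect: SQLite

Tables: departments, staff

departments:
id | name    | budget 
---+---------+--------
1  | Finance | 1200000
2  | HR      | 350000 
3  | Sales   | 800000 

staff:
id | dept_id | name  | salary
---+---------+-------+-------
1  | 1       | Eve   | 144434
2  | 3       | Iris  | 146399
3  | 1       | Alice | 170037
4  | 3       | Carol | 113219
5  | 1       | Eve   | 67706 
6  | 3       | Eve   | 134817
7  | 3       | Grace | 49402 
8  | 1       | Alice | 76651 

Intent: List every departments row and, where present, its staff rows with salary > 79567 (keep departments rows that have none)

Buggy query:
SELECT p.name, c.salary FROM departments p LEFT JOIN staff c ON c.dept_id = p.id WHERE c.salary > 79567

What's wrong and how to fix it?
Bug: Filtering c.salary in WHERE discards the NULL rows produced by LEFT JOIN, turning it into an inner join

Fix: Put 'c.salary > 79567' in the JOIN's ON clause instead of WHERE

Corrected query:
SELECT p.name, c.salary FROM departments p LEFT JOIN staff c ON c.dept_id = p.id AND c.salary > 79567

Result:
name    | salary
--------+-------
Finance | 144434
Finance | 170037
HR      | NULL  
Sales   | 113219
Sales   | 134817
Sales   | 146399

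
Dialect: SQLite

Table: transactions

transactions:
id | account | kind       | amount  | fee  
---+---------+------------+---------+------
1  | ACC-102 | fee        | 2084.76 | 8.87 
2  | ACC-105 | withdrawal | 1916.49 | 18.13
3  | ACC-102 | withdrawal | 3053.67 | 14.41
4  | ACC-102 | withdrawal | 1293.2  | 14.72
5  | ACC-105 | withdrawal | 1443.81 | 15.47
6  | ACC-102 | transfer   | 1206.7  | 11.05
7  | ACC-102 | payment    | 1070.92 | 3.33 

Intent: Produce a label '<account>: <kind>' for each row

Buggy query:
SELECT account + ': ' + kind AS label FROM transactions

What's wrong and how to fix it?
Bug: SQLite uses || for string concatenation; + coerces text to numbers (yielding 0)

Fix: Replace + with || to concatenate text

Corrected query:
SELECT account || ': ' || kind AS label FROM transactions

Result:
label              
-------------------
ACC-102: fee       
ACC-105: withdrawal
ACC-102: withdrawal
ACC-102: withdrawal
ACC-105: withdrawal
ACC-102: transfer  
ACC-102: payment   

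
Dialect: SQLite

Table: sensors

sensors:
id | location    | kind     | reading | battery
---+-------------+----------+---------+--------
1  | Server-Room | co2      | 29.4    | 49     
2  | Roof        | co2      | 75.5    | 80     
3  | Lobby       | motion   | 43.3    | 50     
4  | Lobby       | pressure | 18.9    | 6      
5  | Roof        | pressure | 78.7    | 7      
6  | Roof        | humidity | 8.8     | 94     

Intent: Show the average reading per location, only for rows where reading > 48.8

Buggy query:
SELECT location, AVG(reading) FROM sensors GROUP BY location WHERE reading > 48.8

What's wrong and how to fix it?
Bug: Row-level WHERE must come before GROUP BY in the clause order

Fix: Move the WHERE clause before GROUP BY

Corrected query:
SELECT location, AVG(reading) FROM sensors WHERE reading > 48.8 GROUP BY location

Result:
location | AVG(reading)
---------+-------------
Roof     | 77.1        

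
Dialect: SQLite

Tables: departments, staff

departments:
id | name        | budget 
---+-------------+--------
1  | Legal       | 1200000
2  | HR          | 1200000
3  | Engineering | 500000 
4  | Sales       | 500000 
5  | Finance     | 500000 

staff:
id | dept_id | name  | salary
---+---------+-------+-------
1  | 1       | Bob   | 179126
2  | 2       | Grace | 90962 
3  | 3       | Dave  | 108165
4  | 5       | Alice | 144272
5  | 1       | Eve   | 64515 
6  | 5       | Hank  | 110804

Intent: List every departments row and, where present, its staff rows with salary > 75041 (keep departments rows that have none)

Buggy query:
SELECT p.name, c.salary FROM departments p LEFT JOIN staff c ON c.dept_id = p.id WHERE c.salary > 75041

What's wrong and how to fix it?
Bug: A WHERE condition on the right-hand table after LEFT JOIN drops unmatched parents

Fix: Put 'c.salary > 75041' in the JOIN's ON clause instead of WHERE

Corrected query:
SELECT p.name, c.salary FROM departments p LEFT JOIN staff c ON c.dept_id = p.id AND c.salary > 75041

Result:
name        | salary
------------+-------
Legal       | 179126
HR          | 90962 
Engineering | 108165
Sales       | NULL  
Finance     | 110804
Finance     | 144272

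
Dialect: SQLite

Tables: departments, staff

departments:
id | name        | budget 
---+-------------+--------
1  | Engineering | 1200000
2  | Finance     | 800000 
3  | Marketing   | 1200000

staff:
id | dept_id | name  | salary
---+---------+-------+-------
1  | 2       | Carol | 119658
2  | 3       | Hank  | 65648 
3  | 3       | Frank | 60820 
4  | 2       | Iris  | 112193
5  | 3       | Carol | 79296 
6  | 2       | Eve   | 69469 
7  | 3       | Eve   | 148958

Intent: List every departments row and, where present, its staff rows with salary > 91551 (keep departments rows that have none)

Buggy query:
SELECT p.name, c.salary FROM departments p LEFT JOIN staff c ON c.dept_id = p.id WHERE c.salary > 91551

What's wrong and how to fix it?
Bug: Filtering c.salary in WHERE discards the NULL rows produced by LEFT JOIN, turning it into an inner join

Fix: Move the right-table condition into the ON clause so unmatched parents are kept

Corrected query:
SELECT p.name, c.salary FROM departments p LEFT JOIN staff c ON c.dept_id = p.id AND c.salary > 91551

Result:
name        | salary
------------+-------
Engineering | NULL  
Finance     | 112193
Finance     | 119658
Marketing   | 148958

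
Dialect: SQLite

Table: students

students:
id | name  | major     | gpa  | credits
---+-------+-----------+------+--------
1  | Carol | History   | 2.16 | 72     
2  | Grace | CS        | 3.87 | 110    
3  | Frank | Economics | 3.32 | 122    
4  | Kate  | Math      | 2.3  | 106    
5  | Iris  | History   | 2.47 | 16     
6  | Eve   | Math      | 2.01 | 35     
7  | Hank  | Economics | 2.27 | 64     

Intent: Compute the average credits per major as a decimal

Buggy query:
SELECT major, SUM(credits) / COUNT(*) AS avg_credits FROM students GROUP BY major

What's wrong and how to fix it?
Bug: Both operands are integers, so '/' performs integer division and truncates

Fix: Multiply by 1.0 (or CAST to REAL) to force floating-point division

Corrected query:
SELECT major, SUM(credits) * 1.0 / COUNT(*) AS avg_credits FROM students GROUP BY major

Result:
major     | avg_credits
----------+------------
CS        | 110        
Economics | 93         
History   | 44         
Math      | 70.5       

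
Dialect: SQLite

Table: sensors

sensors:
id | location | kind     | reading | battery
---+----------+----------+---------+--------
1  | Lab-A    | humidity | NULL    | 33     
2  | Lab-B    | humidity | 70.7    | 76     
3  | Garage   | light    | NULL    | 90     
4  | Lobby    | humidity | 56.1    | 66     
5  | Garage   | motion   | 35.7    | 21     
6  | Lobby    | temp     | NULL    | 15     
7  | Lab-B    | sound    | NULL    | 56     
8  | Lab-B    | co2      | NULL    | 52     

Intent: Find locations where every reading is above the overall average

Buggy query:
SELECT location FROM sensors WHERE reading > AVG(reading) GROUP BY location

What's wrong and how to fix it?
Bug: AVG() is an aggregate; it can't sit directly in WHERE

Fix: Use a subquery for AVG and a HAVING MIN(...) filter so the condition holds for every row in the group

Corrected query:
SELECT location FROM sensors GROUP BY location HAVING MIN(reading) > (SELECT AVG(reading) FROM sensors)

Result:
location
--------
Lab-B   
Lobby   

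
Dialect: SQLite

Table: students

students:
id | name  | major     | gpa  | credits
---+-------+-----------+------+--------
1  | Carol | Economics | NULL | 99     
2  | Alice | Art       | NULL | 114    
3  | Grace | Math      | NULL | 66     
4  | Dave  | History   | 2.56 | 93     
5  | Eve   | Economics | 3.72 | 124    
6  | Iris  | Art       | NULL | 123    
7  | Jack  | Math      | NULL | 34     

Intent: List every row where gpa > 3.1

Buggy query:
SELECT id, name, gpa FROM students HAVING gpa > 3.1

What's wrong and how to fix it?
Bug: This is a non-aggregate query (no GROUP BY, no aggregates), so in SQLite the HAVING clause is invalid here; a row-level condition belongs in WHERE

Fix: Replace HAVING with WHERE since the condition applies to individual rows

Corrected query:
SELECT id, name, gpa FROM students WHERE gpa > 3.1

Result:
id | name | gpa 
---+------+-----
5  | Eve  | 3.72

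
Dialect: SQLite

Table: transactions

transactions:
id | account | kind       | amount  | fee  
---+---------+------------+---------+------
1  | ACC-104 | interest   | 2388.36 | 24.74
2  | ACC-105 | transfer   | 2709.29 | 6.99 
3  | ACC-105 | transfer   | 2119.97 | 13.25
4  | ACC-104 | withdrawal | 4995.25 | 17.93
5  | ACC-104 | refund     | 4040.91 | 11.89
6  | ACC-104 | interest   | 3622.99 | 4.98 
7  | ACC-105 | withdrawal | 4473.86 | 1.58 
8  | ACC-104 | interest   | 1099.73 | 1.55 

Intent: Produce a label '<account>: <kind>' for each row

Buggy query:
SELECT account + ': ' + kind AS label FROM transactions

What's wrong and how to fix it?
Bug: SQLite uses || for string concatenation; + coerces text to numbers (yielding 0)

Fix: Use the || operator for string concatenation

Corrected query:
SELECT account || ': ' || kind AS label FROM transactions

Result:
label              
-------------------
ACC-104: interest  
ACC-105: transfer  
ACC-105: transfer  
ACC-104: withdrawal
ACC-104: refund    
ACC-104: interest  
ACC-105: withdrawal
ACC-104: interest  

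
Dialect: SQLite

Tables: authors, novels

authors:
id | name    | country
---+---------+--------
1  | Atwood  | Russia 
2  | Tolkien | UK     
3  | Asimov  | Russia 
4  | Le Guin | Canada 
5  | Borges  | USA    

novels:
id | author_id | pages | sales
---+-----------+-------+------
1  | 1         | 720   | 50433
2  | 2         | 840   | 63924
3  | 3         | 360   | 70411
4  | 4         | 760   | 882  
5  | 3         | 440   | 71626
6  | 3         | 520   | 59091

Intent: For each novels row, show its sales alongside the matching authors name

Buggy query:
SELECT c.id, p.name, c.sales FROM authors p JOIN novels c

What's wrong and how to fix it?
Bug: JOIN with no ON clause produces a cartesian product; every novels row pairs with every authors row

Fix: Specify the join condition linking the foreign key to the parent id

Corrected query:
SELECT c.id, p.name, c.sales FROM authors p JOIN novels c ON c.author_id = p.id

Result:
id | name    | sales
---+---------+------
1  | Atwood  | 50433
2  | Tolkien | 63924
3  | Asimov  | 70411
4  | Le Guin | 882  
5  | Asimov  | 71626
6  | Asimov  | 59091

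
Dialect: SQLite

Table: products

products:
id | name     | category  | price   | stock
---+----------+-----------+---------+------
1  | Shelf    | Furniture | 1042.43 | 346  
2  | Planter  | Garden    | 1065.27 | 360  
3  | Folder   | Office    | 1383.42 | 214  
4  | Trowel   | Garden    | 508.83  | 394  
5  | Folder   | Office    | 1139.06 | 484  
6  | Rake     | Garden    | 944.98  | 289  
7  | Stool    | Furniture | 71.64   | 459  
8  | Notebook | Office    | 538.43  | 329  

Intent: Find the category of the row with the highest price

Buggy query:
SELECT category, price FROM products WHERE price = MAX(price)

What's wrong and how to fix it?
Bug: WHERE is evaluated per row; an aggregate over the whole table isn't defined there

Fix: Wrap MAX in a scalar subquery so WHERE compares against a single value

Corrected query:
SELECT category, price FROM products WHERE price = (SELECT MAX(price) FROM products)

Result:
category | price  
---------+--------
Office   | 1383.42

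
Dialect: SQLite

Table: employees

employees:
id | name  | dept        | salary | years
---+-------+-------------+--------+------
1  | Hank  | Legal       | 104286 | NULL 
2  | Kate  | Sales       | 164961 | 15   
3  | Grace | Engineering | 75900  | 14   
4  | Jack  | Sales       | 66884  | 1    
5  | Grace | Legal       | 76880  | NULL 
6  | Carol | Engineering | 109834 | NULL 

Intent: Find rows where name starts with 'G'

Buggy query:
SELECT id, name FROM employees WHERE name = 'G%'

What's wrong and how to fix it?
Bug: '=' compares the literal string including the % character; pattern matching needs LIKE

Fix: Use LIKE for wildcard pattern matching

Corrected query:
SELECT id, name FROM employees WHERE name LIKE 'G%'

Result:
id | name 
---+------
3  | Grace
5  | Grace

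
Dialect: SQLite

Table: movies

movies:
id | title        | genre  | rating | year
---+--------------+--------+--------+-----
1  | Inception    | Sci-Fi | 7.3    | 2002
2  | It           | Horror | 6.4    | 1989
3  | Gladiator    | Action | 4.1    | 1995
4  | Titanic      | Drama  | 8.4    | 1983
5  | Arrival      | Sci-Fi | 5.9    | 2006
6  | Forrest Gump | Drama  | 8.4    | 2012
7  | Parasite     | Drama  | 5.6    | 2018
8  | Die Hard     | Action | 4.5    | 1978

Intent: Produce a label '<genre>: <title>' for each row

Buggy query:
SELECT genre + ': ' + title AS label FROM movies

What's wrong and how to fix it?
Bug: '+' is numeric addition; on text columns SQLite converts them to 0 instead of concatenating

Fix: Use the || operator for string concatenation

Corrected query:
SELECT genre || ': ' || title AS label FROM movies

Result:
label              
-------------------
Sci-Fi: Inception  
Horror: It         
Action: Gladiator  
Drama: Titanic     
Sci-Fi: Arrival    
Drama: Forrest Gump
Drama: Parasite    
Action: Die Hard   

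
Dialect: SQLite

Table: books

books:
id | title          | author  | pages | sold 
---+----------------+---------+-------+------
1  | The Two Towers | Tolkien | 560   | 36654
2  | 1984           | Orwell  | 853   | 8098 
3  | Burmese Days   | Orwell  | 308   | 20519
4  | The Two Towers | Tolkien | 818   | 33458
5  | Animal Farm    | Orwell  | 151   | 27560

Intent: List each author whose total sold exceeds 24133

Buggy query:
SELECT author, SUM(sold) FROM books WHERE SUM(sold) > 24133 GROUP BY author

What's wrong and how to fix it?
Bug: Aggregate functions cannot appear in a WHERE clause

Fix: Use HAVING (which filters groups after aggregation) instead of WHERE

Corrected query:
SELECT author, SUM(sold) FROM books GROUP BY author HAVING SUM(sold) > 24133

Result:
author  | SUM(sold)
--------+----------
Orwell  | 56177    
Tolkien | 70112    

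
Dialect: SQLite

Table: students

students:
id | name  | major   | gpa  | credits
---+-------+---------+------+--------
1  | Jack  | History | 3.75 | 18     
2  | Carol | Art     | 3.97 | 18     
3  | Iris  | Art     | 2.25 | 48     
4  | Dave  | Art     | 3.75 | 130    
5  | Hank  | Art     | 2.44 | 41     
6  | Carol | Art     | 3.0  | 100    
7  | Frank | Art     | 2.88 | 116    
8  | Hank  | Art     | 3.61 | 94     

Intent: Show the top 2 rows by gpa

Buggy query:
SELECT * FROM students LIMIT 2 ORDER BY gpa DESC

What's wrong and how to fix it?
Bug: ORDER BY cannot follow LIMIT; LIMIT is the final clause

Fix: Swap the clauses: ORDER BY first, then LIMIT

Corrected query:
SELECT * FROM students ORDER BY gpa DESC LIMIT 2

Result:
id | name  | major   | gpa  | credits
---+-------+---------+------+--------
2  | Carol | Art     | 3.97 | 18     
1  | Jack  | History | 3.75 | 18     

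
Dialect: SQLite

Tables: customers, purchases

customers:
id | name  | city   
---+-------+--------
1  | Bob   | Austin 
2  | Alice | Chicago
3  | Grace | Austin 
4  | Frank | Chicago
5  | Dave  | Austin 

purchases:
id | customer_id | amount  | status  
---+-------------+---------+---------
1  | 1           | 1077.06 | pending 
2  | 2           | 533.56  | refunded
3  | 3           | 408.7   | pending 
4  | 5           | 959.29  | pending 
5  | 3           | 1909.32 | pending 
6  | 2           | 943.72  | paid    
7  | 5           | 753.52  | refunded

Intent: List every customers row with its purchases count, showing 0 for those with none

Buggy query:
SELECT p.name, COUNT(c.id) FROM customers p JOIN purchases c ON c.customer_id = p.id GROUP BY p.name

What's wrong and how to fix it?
Bug: INNER JOIN drops customers rows that have no matching purchases rows

Fix: Use LEFT JOIN so parents without children still appear (COUNT(c.id) gives 0)

Corrected query:
SELECT p.name, COUNT(c.id) FROM customers p LEFT JOIN purchases c ON c.customer_id = p.id GROUP BY p.name

Result:
name  | COUNT(c.id)
------+------------
Alice | 2          
Bob   | 1          
Dave  | 2          
Frank | 0          
Grace | 2          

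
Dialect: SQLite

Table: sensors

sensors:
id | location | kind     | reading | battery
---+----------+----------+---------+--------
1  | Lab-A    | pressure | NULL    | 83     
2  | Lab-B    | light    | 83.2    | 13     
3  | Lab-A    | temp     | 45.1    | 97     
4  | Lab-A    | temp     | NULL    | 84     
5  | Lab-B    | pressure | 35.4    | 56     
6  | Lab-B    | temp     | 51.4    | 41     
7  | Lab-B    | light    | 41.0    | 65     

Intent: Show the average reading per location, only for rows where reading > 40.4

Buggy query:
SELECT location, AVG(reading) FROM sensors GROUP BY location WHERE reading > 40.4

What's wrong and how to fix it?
Bug: WHERE cannot follow GROUP BY

Fix: Move the WHERE clause before GROUP BY

Corrected query:
SELECT location, AVG(reading) FROM sensors WHERE reading > 40.4 GROUP BY location

Result:
location | AVG(reading)
---------+-------------
Lab-A    | 45.1        
Lab-B    | 58.533333   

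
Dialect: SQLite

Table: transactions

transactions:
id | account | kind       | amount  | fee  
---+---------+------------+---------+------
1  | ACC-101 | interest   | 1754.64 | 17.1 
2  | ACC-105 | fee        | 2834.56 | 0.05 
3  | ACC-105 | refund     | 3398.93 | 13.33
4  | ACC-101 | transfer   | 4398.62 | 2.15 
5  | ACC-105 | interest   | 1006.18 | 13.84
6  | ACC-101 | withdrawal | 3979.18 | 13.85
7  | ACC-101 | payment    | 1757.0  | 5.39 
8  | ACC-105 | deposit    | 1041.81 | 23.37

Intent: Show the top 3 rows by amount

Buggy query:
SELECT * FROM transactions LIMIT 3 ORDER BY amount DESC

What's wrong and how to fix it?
Bug: ORDER BY cannot follow LIMIT; LIMIT is the final clause

Fix: Swap the clauses: ORDER BY first, then LIMIT

Corrected query:
SELECT * FROM transactions ORDER BY amount DESC LIMIT 3

Result:
id | account | kind       | amount  | fee  
---+---------+------------+---------+------
4  | ACC-101 | transfer   | 4398.62 | 2.15 
6  | ACC-101 | withdrawal | 3979.18 | 13.85
3  | ACC-105 | refund     | 3398.93 | 13.33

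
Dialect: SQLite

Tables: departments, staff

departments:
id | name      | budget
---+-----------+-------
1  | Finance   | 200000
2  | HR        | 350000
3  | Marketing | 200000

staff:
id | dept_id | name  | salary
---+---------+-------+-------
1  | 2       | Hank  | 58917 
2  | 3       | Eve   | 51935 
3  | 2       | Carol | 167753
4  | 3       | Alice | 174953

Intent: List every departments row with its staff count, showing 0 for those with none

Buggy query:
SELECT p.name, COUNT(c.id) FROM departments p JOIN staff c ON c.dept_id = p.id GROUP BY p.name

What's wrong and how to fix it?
Bug: INNER JOIN drops departments rows that have no matching staff rows

Fix: Switch to LEFT JOIN to retain unmatched parent rows

Corrected query:
SELECT p.name, COUNT(c.id) FROM departments p LEFT JOIN staff c ON c.dept_id = p.id GROUP BY p.name

Result:
name      | COUNT(c.id)
----------+------------
Finance   | 0          
HR        | 2          
Marketing | 2          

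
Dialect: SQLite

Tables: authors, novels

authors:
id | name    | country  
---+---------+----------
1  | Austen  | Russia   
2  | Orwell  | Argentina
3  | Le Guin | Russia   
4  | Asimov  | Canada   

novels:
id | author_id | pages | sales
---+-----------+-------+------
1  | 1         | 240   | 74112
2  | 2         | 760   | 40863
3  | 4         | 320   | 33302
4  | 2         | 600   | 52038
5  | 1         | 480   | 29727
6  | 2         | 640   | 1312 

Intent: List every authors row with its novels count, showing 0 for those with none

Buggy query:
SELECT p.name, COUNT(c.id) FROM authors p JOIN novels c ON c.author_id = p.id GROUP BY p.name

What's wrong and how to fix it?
Bug: An inner join excludes parents with zero children

Fix: Switch to LEFT JOIN to retain unmatched parent rows

Corrected query:
SELECT p.name, COUNT(c.id) FROM authors p LEFT JOIN novels c ON c.author_id = p.id GROUP BY p.name

Result:
name    | COUNT(c.id)
--------+------------
Asimov  | 1          
Austen  | 2          
Le Guin | 0          
Orwell  | 3          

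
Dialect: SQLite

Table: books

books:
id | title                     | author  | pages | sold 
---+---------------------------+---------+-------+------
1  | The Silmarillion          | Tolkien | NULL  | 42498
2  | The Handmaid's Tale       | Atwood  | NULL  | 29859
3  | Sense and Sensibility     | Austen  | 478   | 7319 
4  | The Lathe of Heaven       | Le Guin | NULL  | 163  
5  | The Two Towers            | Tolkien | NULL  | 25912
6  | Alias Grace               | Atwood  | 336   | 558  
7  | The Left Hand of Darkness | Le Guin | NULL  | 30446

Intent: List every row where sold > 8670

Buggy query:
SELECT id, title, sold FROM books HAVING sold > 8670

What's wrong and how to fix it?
Bug: This is a non-aggregate query (no GROUP BY, no aggregates), so in SQLite the HAVING clause is invalid here; a row-level condition belongs in WHERE

Fix: Replace HAVING with WHERE since the condition applies to individual rows

Corrected query:
SELECT id, title, sold FROM books WHERE sold > 8670

Result:
id | title                     | sold 
---+---------------------------+------
1  | The Silmarillion          | 42498
2  | The Handmaid's Tale       | 29859
5  | The Two Towers            | 25912
7  | The Left Hand of Darkness | 30446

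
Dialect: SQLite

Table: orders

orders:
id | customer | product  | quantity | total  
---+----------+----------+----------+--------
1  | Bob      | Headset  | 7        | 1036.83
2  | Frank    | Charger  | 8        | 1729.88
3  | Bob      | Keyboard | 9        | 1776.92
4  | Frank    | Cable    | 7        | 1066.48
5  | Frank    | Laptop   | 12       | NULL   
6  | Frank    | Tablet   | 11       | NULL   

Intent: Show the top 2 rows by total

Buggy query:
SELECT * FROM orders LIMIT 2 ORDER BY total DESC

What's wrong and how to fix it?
Bug: ORDER BY cannot follow LIMIT; LIMIT is the final clause

Fix: Sort with ORDER BY, then apply LIMIT

Corrected query:
SELECT * FROM orders ORDER BY total DESC LIMIT 2

Result:
id | customer | product  | quantity | total  
---+----------+----------+----------+--------
3  | Bob      | Keyboard | 9        | 1776.92
2  | Frank    | Charger  | 8        | 1729.88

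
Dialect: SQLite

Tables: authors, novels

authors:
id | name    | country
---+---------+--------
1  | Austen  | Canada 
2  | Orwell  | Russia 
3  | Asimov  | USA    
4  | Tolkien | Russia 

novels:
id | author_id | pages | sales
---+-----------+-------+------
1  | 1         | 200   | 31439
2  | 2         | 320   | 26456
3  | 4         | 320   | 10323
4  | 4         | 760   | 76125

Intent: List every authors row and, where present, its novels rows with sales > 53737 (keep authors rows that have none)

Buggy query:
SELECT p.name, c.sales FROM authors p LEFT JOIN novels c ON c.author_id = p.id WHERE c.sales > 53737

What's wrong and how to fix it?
Bug: A WHERE condition on the right-hand table after LEFT JOIN drops unmatched parents

Fix: Put 'c.sales > 53737' in the JOIN's ON clause instead of WHERE

Corrected query:
SELECT p.name, c.sales FROM authors p LEFT JOIN novels c ON c.author_id = p.id AND c.sales > 53737

Result:
name    | sales
--------+------
Austen  | NULL 
Orwell  | NULL 
Asimov  | NULL 
Tolkien | 76125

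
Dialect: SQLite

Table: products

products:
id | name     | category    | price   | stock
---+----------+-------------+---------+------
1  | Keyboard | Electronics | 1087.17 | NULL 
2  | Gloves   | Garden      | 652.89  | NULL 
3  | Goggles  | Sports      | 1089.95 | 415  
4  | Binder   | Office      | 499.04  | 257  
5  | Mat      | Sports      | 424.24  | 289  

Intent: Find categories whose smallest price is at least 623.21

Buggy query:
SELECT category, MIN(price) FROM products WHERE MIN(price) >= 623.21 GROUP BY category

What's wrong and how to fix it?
Bug: MIN() in WHERE is a misuse of aggregate

Fix: Replace WHERE with HAVING after the GROUP BY

Corrected query:
SELECT category, MIN(price) FROM products GROUP BY category HAVING MIN(price) >= 623.21

Result:
category    | MIN(price)
------------+-----------
Electronics | 1087.17   
Garden      | 652.89    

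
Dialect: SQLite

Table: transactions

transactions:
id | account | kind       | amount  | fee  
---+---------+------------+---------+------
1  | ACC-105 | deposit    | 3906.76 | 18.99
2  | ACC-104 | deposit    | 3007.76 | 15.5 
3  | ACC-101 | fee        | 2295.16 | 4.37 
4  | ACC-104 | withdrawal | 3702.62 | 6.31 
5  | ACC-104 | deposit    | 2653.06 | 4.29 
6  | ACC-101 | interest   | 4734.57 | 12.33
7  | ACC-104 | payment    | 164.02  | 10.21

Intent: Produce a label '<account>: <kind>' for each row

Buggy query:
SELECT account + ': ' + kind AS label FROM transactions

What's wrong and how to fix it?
Bug: '+' is numeric addition; on text columns SQLite converts them to 0 instead of concatenating

Fix: Replace + with || to concatenate text

Corrected query:
SELECT account || ': ' || kind AS label FROM transactions

Result:
label              
-------------------
ACC-105: deposit   
ACC-104: deposit   
ACC-101: fee       
ACC-104: withdrawal
ACC-104: deposit   
ACC-101: interest  
ACC-104: payment   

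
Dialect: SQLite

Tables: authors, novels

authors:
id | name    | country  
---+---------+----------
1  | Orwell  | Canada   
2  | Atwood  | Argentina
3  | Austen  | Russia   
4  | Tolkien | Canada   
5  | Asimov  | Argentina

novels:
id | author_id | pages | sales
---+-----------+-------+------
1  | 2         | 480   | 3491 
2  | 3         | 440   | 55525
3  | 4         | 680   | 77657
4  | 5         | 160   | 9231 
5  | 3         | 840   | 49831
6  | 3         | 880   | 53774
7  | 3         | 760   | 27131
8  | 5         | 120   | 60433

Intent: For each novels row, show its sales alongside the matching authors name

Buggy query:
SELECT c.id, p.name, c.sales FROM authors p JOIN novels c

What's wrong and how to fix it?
Bug: Missing join condition: each novels row is matched to all authors rows instead of just its own

Fix: Add ON c.author_id = p.id to the JOIN

Corrected query:
SELECT c.id, p.name, c.sales FROM authors p JOIN novels c ON c.author_id = p.id

Result:
id | name    | sales
---+---------+------
1  | Atwood  | 3491 
2  | Austen  | 55525
3  | Tolkien | 77657
4  | Asimov  | 9231 
5  | Austen  | 49831
6  | Austen  | 53774
7  | Austen  | 27131
8  | Asimov  | 60433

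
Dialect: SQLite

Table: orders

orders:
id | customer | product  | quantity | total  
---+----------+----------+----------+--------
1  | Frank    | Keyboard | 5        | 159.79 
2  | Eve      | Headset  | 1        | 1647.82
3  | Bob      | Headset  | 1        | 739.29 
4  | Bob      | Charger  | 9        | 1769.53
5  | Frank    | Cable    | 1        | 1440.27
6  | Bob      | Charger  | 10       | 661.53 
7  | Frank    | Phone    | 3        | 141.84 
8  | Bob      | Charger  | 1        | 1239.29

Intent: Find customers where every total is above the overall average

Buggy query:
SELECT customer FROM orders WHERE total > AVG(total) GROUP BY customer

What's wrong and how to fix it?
Bug: WHERE evaluates per row before aggregation, so AVG() is unavailable

Fix: Use a subquery for AVG and a HAVING MIN(...) filter so the condition holds for every row in the group

Corrected query:
SELECT customer FROM orders GROUP BY customer HAVING MIN(total) > (SELECT AVG(total) FROM orders)

Result:
customer
--------
Eve     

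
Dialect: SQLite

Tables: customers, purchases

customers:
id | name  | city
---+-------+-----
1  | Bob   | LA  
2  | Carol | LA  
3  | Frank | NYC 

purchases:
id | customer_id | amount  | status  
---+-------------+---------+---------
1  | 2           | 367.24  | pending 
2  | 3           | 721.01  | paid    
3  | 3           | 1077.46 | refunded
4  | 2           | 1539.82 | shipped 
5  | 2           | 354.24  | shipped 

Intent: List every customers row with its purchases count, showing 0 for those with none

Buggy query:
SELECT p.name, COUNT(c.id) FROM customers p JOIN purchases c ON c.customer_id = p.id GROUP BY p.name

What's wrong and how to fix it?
Bug: An inner join excludes parents with zero children

Fix: Switch to LEFT JOIN to retain unmatched parent rows

Corrected query:
SELECT p.name, COUNT(c.id) FROM customers p LEFT JOIN purchases c ON c.customer_id = p.id GROUP BY p.name

Result:
name  | COUNT(c.id)
------+------------
Bob   | 0          
Carol | 3          
Frank | 2          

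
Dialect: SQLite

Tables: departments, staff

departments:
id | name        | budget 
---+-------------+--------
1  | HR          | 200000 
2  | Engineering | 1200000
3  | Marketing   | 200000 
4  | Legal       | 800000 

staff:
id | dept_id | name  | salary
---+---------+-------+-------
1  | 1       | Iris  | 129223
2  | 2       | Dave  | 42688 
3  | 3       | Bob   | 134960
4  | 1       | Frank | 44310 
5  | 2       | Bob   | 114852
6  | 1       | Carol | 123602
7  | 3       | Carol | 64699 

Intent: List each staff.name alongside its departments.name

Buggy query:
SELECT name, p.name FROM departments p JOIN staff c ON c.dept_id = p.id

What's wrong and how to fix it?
Bug: Both tables have a 'name' column; the unqualified reference is ambiguous

Fix: Qualify the column with its table alias (c.name)

Corrected query:
SELECT c.name, p.name FROM departments p JOIN staff c ON c.dept_id = p.id

Result:
name  | name       
------+------------
Iris  | HR         
Dave  | Engineering
Bob   | Marketing  
Frank | HR         
Bob   | Engineering
Carol | HR         
Carol | Marketing  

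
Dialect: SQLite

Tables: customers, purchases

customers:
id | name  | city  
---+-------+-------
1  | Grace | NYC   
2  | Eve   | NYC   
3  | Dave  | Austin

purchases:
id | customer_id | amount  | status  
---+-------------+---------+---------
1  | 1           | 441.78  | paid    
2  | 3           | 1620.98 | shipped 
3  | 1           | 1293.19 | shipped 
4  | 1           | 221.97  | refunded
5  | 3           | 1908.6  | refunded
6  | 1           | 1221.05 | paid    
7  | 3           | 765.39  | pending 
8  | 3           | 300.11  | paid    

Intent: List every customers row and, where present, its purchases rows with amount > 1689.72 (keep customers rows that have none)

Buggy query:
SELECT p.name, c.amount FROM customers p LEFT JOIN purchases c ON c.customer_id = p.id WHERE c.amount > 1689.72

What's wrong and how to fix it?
Bug: Filtering c.amount in WHERE discards the NULL rows produced by LEFT JOIN, turning it into an inner join

Fix: Move the right-table condition into the ON clause so unmatched parents are kept

Corrected query:
SELECT p.name, c.amount FROM customers p LEFT JOIN purchases c ON c.customer_id = p.id AND c.amount > 1689.72

Result:
name  | amount
------+-------
Grace | NULL  
Eve   | NULL  
Dave  | 1908.6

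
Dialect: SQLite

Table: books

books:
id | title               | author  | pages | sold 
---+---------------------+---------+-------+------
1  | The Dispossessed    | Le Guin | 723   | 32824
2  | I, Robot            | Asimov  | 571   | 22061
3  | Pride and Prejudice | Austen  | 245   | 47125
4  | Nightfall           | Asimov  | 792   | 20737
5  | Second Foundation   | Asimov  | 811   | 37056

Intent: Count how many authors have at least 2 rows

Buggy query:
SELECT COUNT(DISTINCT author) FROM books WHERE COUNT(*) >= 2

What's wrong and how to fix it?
Bug: COUNT(*) cannot appear in WHERE; the per-group count doesn't exist yet

Fix: Group first with HAVING COUNT(*) >= 2, then COUNT the resulting groups

Corrected query:
SELECT COUNT(*) FROM (SELECT author FROM books GROUP BY author HAVING COUNT(*) >= 2)

Result:
COUNT(*)
--------
1       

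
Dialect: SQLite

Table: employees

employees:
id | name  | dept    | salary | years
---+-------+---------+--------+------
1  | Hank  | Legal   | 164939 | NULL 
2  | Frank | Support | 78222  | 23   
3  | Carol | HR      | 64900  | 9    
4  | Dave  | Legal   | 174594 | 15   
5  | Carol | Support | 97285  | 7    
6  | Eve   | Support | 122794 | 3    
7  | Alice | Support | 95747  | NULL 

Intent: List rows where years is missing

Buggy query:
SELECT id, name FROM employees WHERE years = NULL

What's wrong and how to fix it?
Bug: '= NULL' is always unknown in SQL three-valued logic, so no rows match

Fix: Use IS NULL to test for NULL

Corrected query:
SELECT id, name FROM employees WHERE years IS NULL

Result:
id | name 
---+------
1  | Hank 
7  | Alice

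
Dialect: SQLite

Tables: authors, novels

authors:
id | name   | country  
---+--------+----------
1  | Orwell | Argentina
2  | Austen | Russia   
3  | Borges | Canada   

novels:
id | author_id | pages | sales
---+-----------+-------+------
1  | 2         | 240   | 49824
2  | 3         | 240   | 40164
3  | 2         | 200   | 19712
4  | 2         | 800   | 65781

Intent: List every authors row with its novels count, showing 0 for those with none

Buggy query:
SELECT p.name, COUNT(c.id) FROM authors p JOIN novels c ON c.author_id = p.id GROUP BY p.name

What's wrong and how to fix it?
Bug: INNER JOIN drops authors rows that have no matching novels rows

Fix: Use LEFT JOIN so parents without children still appear (COUNT(c.id) gives 0)

Corrected query:
SELECT p.name, COUNT(c.id) FROM authors p LEFT JOIN novels c ON c.author_id = p.id GROUP BY p.name

Result:
name   | COUNT(c.id)
-------+------------
Austen | 3          
Borges | 1          
Orwell | 0          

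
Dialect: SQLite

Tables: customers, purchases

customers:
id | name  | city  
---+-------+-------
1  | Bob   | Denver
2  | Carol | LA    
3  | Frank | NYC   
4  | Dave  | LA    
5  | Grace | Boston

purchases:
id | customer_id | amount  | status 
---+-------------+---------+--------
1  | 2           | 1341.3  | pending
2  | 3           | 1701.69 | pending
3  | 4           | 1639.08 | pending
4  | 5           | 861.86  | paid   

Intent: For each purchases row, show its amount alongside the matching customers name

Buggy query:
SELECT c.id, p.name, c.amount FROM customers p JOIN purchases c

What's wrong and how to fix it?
Bug: Missing join condition: each purchases row is matched to all customers rows instead of just its own

Fix: Add ON c.customer_id = p.id to the JOIN

Corrected query:
SELECT c.id, p.name, c.amount FROM customers p JOIN purchases c ON c.customer_id = p.id

Result:
id | name  | amount 
---+-------+--------
1  | Carol | 1341.3 
2  | Frank | 1701.69
3  | Dave  | 1639.08
4  | Grace | 861.86 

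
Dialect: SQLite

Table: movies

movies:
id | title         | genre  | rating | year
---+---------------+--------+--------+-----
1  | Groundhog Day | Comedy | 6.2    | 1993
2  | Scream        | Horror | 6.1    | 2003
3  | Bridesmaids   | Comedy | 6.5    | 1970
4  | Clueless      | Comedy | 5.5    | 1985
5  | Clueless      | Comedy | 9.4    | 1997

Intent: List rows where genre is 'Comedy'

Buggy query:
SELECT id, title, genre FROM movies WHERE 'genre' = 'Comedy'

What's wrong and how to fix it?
Bug: Single quotes denote string literals in SQL; the column name is being compared as a constant string

Fix: Remove the quotes around the column name (or use double quotes for an identifier)

Corrected query:
SELECT id, title, genre FROM movies WHERE genre = 'Comedy'

Result:
id | title         | genre 
---+---------------+-------
1  | Groundhog Day | Comedy
3  | Bridesmaids   | Comedy
4  | Clueless      | Comedy
5  | Clueless      | Comedy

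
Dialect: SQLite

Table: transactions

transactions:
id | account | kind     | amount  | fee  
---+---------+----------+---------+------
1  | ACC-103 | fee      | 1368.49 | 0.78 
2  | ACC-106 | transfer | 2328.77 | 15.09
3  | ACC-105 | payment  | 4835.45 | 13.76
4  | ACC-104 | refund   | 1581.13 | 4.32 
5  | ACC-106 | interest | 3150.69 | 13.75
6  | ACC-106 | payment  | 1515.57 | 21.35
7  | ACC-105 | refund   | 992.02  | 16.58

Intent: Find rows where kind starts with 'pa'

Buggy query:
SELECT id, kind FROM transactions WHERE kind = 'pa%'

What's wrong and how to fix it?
Bug: '=' compares the literal string including the % character; pattern matching needs LIKE

Fix: Use LIKE for wildcard pattern matching

Corrected query:
SELECT id, kind FROM transactions WHERE kind LIKE 'pa%'

Result:
id | kind   
---+--------
3  | payment
6  | payment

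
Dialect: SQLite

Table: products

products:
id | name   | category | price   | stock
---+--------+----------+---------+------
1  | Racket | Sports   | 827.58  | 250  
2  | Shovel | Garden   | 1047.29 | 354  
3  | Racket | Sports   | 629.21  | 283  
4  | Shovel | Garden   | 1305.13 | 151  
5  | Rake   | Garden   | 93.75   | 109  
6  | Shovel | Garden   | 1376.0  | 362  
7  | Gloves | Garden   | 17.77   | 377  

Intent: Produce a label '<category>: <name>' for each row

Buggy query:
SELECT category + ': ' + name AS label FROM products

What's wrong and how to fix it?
Bug: '+' is numeric addition; on text columns SQLite converts them to 0 instead of concatenating

Fix: Replace + with || to concatenate text

Corrected query:
SELECT category || ': ' || name AS label FROM products

Result:
label         
--------------
Sports: Racket
Garden: Shovel
Sports: Racket
Garden: Shovel
Garden: Rake  
Garden: Shovel
Garden: Gloves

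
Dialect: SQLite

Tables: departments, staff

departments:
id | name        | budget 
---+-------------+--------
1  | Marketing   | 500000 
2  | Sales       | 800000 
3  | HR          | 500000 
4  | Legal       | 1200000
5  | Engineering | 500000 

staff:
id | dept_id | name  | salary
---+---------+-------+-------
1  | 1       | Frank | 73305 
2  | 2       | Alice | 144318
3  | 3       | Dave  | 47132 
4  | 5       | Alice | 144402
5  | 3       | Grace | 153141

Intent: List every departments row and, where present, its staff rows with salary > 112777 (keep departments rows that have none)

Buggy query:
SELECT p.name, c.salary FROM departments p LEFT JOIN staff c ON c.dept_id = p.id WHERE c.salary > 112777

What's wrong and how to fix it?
Bug: A WHERE condition on the right-hand table after LEFT JOIN drops unmatched parents

Fix: Move the right-table condition into the ON clause so unmatched parents are kept

Corrected query:
SELECT p.name, c.salary FROM departments p LEFT JOIN staff c ON c.dept_id = p.id AND c.salary > 112777

Result:
name        | salary
------------+-------
Marketing   | NULL  
Sales       | 144318
HR          | 153141
Legal       | NULL  
Engineering | 144402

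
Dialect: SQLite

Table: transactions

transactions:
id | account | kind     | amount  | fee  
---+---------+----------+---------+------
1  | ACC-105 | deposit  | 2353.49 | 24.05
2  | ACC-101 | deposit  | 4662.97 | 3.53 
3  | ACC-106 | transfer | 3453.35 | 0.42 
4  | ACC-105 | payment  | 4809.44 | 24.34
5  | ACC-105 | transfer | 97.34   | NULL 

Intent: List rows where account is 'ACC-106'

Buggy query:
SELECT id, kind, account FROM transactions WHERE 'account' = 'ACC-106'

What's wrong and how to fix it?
Bug: 'account' in single quotes is a string literal, not the column; the comparison is literal-vs-literal and never true

Fix: Remove the quotes around the column name (or use double quotes for an identifier)

Corrected query:
SELECT id, kind, account FROM transactions WHERE account = 'ACC-106'

Result:
id | kind     | account
---+----------+--------
3  | transfer | ACC-106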